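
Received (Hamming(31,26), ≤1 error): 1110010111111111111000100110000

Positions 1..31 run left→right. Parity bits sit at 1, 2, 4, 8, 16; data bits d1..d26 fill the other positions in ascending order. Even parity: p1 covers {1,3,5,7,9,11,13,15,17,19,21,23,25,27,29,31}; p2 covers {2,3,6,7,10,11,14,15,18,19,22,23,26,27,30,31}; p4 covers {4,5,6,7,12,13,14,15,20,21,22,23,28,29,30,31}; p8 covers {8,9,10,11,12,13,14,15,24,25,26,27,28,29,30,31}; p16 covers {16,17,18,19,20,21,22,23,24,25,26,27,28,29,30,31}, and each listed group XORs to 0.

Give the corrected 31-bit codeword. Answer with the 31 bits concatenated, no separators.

s1 (pos 1,3,5,7,9,11,13,15,17,19,21,23,25,27,29,31): 1⊕1⊕0⊕0⊕1⊕1⊕1⊕1⊕1⊕1⊕0⊕1⊕0⊕1⊕0⊕0 = 0
s2 (pos 2,3,6,7,10,11,14,15,18,19,22,23,26,27,30,31): 1⊕1⊕1⊕0⊕1⊕1⊕1⊕1⊕1⊕1⊕0⊕1⊕1⊕1⊕0⊕0 = 0
s4 (pos 4,5,6,7,12,13,14,15,20,21,22,23,28,29,30,31): 0⊕0⊕1⊕0⊕1⊕1⊕1⊕1⊕0⊕0⊕0⊕1⊕0⊕0⊕0⊕0 = 0
s8 (pos 8,9,10,11,12,13,14,15,24,25,26,27,28,29,30,31): 1⊕1⊕1⊕1⊕1⊕1⊕1⊕1⊕0⊕0⊕1⊕1⊕0⊕0⊕0⊕0 = 0
s16 (pos 16,17,18,19,20,21,22,23,24,25,26,27,28,29,30,31): 1⊕1⊕1⊕1⊕0⊕0⊕0⊕1⊕0⊕0⊕1⊕1⊕0⊕0⊕0⊕0 = 1
Syndrome s16…s1 = 10000 → error at position 16.
Flip position 16: 1110010111111111111000100110000 → 1110010111111110111000100110000

1110010111111110111000100110000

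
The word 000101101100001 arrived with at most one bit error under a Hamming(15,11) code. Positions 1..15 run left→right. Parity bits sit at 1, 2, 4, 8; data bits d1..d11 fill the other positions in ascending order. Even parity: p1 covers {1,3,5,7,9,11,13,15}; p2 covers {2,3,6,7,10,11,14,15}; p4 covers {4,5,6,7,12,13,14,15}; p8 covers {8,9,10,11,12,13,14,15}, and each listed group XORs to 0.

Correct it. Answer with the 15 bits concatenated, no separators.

000101100100001

s1 (pos 1,3,5,7,9,11,13,15): 0⊕0⊕0⊕1⊕1⊕0⊕0⊕1 = 1
s2 (pos 2,3,6,7,10,11,14,15): 0⊕0⊕1⊕1⊕1⊕0⊕0⊕1 = 0
s4 (pos 4,5,6,7,12,13,14,15): 1⊕0⊕1⊕1⊕0⊕0⊕0⊕1 = 0
s8 (pos 8,9,10,11,12,13,14,15): 0⊕1⊕1⊕0⊕0⊕0⊕0⊕1 = 1
Syndrome s8…s1 = 1001 → error at position 9.
Flip position 9: 000101101100001 → 000101100100001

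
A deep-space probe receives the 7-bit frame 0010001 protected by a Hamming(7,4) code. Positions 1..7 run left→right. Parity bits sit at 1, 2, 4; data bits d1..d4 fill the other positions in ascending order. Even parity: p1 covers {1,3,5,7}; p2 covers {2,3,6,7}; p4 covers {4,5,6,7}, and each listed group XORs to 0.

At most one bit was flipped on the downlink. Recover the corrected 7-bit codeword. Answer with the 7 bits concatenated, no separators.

0011001

s1 (pos 1,3,5,7): 0⊕1⊕0⊕1 = 0
s2 (pos 2,3,6,7): 0⊕1⊕0⊕1 = 0
s4 (pos 4,5,6,7): 0⊕0⊕0⊕1 = 1
Syndrome s4…s1 = 100 → error at position 4.
Flip position 4: 0010001 → 0011001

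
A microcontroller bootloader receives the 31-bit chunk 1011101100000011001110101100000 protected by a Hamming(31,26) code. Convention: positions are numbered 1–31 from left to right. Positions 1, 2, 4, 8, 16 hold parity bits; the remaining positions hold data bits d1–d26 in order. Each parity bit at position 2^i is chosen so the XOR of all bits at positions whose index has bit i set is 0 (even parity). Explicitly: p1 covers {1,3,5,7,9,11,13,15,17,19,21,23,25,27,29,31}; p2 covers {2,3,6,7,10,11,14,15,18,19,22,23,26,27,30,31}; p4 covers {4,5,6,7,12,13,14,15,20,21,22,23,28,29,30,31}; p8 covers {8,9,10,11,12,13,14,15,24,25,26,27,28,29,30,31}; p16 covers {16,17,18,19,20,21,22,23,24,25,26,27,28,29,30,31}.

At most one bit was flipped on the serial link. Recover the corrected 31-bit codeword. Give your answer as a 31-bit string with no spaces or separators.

s1 (pos 1,3,5,7,9,11,13,15,17,19,21,23,25,27,29,31): 1⊕1⊕1⊕1⊕0⊕0⊕0⊕1⊕0⊕1⊕1⊕1⊕1⊕0⊕0⊕0 = 1
s2 (pos 2,3,6,7,10,11,14,15,18,19,22,23,26,27,30,31): 0⊕1⊕0⊕1⊕0⊕0⊕0⊕1⊕0⊕1⊕0⊕1⊕1⊕0⊕0⊕0 = 0
s4 (pos 4,5,6,7,12,13,14,15,20,21,22,23,28,29,30,31): 1⊕1⊕0⊕1⊕0⊕0⊕0⊕1⊕1⊕1⊕0⊕1⊕0⊕0⊕0⊕0 = 1
s8 (pos 8,9,10,11,12,13,14,15,24,25,26,27,28,29,30,31): 1⊕0⊕0⊕0⊕0⊕0⊕0⊕1⊕0⊕1⊕1⊕0⊕0⊕0⊕0⊕0 = 0
s16 (pos 16,17,18,19,20,21,22,23,24,25,26,27,28,29,30,31): 1⊕0⊕0⊕1⊕1⊕1⊕0⊕1⊕0⊕1⊕1⊕0⊕0⊕0⊕0⊕0 = 1
Syndrome s16…s1 = 10101 → error at position 21.
Flip position 21: 1011101100000011001110101100000 → 1011101100000011001100101100000

1011101100000011001100101100000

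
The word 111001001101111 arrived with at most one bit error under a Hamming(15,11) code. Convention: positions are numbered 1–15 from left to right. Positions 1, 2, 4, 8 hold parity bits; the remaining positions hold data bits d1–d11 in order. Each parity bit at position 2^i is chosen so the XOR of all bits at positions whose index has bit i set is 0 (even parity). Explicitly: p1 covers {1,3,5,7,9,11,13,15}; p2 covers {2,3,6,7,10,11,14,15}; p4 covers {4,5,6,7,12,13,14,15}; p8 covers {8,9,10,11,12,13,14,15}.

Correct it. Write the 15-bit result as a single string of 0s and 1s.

s1 (pos 1,3,5,7,9,11,13,15): 1⊕1⊕0⊕0⊕1⊕0⊕1⊕1 = 1
s2 (pos 2,3,6,7,10,11,14,15): 1⊕1⊕1⊕0⊕1⊕0⊕1⊕1 = 0
s4 (pos 4,5,6,7,12,13,14,15): 0⊕0⊕1⊕0⊕1⊕1⊕1⊕1 = 1
s8 (pos 8,9,10,11,12,13,14,15): 0⊕1⊕1⊕0⊕1⊕1⊕1⊕1 = 0
Syndrome s8…s1 = 0101 → error at position 5.
Flip position 5: 111001001101111 → 111011001101111

111011001101111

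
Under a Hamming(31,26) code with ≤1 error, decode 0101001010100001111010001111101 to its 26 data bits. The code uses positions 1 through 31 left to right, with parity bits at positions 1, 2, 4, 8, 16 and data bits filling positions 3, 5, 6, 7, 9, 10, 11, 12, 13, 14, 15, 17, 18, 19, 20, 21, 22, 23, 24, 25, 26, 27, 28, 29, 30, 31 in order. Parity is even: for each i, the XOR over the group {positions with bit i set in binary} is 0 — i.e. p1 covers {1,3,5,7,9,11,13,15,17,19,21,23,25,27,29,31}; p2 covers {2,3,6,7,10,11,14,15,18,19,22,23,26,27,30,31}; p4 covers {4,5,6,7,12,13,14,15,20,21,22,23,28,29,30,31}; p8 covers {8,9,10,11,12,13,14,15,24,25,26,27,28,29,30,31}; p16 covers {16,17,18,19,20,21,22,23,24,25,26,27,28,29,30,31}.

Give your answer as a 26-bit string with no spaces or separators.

s1 (pos 1,3,5,7,9,11,13,15,17,19,21,23,25,27,29,31): 0⊕0⊕0⊕1⊕1⊕1⊕0⊕0⊕1⊕1⊕1⊕0⊕1⊕1⊕1⊕1 = 0
s2 (pos 2,3,6,7,10,11,14,15,18,19,22,23,26,27,30,31): 1⊕0⊕0⊕1⊕0⊕1⊕0⊕0⊕1⊕1⊕0⊕0⊕1⊕1⊕0⊕1 = 0
s4 (pos 4,5,6,7,12,13,14,15,20,21,22,23,28,29,30,31): 1⊕0⊕0⊕1⊕0⊕0⊕0⊕0⊕0⊕1⊕0⊕0⊕1⊕1⊕0⊕1 = 0
s8 (pos 8,9,10,11,12,13,14,15,24,25,26,27,28,29,30,31): 0⊕1⊕0⊕1⊕0⊕0⊕0⊕0⊕0⊕1⊕1⊕1⊕1⊕1⊕0⊕1 = 0
s16 (pos 16,17,18,19,20,21,22,23,24,25,26,27,28,29,30,31): 1⊕1⊕1⊕1⊕0⊕1⊕0⊕0⊕0⊕1⊕1⊕1⊕1⊕1⊕0⊕1 = 1
Syndrome s16…s1 = 10000 → error at position 16.
Flip position 16: 0101001010100001111010001111101 → 0101001010100000111010001111101
Read data bits from positions 3,5,6,7,9,10,11,12,13,14,15,17,18,19,20,21,22,23,24,25,26,27,28,29,30,31: 00011010000111010001111101

00011010000111010001111101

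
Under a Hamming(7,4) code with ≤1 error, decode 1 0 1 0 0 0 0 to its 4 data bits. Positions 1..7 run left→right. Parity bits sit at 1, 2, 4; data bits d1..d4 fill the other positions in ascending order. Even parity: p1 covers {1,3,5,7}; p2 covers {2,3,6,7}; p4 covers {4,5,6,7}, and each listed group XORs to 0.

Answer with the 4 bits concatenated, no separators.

1000

s1 (pos 1,3,5,7): 1⊕1⊕0⊕0 = 0
s2 (pos 2,3,6,7): 0⊕1⊕0⊕0 = 1
s4 (pos 4,5,6,7): 0⊕0⊕0⊕0 = 0
Syndrome s4…s1 = 010 → error at position 2.
Flip position 2: 1010000 → 1110000
Read data bits from positions 3,5,6,7: 1000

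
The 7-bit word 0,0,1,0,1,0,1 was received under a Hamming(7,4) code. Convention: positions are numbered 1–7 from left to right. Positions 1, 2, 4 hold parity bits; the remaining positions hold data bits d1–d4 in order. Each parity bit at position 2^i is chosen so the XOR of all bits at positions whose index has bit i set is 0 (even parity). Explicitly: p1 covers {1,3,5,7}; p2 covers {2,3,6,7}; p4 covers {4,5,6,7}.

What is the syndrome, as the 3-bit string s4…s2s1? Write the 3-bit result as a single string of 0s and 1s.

s1 (pos 1,3,5,7): 0⊕1⊕1⊕1 = 1
s2 (pos 2,3,6,7): 0⊕1⊕0⊕1 = 0
s4 (pos 4,5,6,7): 0⊕1⊕0⊕1 = 0
Syndrome s4…s1 = 001 → error at position 1.

001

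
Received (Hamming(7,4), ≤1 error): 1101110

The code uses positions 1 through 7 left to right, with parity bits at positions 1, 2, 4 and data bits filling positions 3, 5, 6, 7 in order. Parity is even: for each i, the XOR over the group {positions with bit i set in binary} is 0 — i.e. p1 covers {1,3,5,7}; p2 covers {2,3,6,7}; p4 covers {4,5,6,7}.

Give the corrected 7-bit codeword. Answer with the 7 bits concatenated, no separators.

1100110

s1 (pos 1,3,5,7): 1⊕0⊕1⊕0 = 0
s2 (pos 2,3,6,7): 1⊕0⊕1⊕0 = 0
s4 (pos 4,5,6,7): 1⊕1⊕1⊕0 = 1
Syndrome s4…s1 = 100 → error at position 4.
Flip position 4: 1101110 → 1100110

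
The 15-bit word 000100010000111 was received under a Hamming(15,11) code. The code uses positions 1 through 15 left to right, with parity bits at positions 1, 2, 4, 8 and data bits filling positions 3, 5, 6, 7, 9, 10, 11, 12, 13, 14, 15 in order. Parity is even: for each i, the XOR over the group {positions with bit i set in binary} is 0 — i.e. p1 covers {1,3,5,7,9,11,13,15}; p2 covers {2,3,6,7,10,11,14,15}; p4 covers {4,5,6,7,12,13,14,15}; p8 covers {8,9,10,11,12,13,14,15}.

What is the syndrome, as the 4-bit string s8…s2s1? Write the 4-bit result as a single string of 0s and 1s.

s1 (pos 1,3,5,7,9,11,13,15): 0⊕0⊕0⊕0⊕0⊕0⊕1⊕1 = 0
s2 (pos 2,3,6,7,10,11,14,15): 0⊕0⊕0⊕0⊕0⊕0⊕1⊕1 = 0
s4 (pos 4,5,6,7,12,13,14,15): 1⊕0⊕0⊕0⊕0⊕1⊕1⊕1 = 0
s8 (pos 8,9,10,11,12,13,14,15): 1⊕0⊕0⊕0⊕0⊕1⊕1⊕1 = 0
Syndrome s8…s1 = 0000 → no error.

0000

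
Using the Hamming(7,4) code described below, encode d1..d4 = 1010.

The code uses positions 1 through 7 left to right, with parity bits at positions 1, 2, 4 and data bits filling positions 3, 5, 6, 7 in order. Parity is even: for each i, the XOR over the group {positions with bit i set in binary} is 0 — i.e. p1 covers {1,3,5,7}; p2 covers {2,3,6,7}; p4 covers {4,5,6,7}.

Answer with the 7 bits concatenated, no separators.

1011010

Place data at non-parity positions: p1 p2 1 p4 0 1 0
p1 (pos 1,3,5,7): XOR of data positions = 1⊕0⊕0 = 1
p2 (pos 2,3,6,7): XOR of data positions = 1⊕1⊕0 = 0
p4 (pos 4,5,6,7): XOR of data positions = 0⊕1⊕0 = 1
Codeword: 1011010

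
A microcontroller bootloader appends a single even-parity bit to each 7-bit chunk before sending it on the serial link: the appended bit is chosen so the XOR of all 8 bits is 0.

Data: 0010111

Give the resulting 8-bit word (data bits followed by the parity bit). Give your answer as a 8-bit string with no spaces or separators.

00101110

XOR of the 7 data bits: 0⊕0⊕1⊕0⊕1⊕1⊕1 = 0
Parity bit = 0 (so all 8 bits XOR to 0).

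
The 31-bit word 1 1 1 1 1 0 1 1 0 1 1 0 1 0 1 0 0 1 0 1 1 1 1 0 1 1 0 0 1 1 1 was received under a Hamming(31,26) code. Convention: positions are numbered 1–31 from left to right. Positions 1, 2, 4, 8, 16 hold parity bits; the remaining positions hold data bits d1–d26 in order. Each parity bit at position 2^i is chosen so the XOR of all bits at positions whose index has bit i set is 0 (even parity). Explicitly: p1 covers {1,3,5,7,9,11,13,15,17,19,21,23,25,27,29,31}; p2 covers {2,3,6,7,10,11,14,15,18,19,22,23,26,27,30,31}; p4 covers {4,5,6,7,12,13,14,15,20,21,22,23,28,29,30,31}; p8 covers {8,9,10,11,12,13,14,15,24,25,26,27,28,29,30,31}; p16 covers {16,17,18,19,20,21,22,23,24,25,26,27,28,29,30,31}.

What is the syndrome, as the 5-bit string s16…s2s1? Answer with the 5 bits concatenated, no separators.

s1 (pos 1,3,5,7,9,11,13,15,17,19,21,23,25,27,29,31): 1⊕1⊕1⊕1⊕0⊕1⊕1⊕1⊕0⊕0⊕1⊕1⊕1⊕0⊕1⊕1 = 0
s2 (pos 2,3,6,7,10,11,14,15,18,19,22,23,26,27,30,31): 1⊕1⊕0⊕1⊕1⊕1⊕0⊕1⊕1⊕0⊕1⊕1⊕1⊕0⊕1⊕1 = 0
s4 (pos 4,5,6,7,12,13,14,15,20,21,22,23,28,29,30,31): 1⊕1⊕0⊕1⊕0⊕1⊕0⊕1⊕1⊕1⊕1⊕1⊕0⊕1⊕1⊕1 = 0
s8 (pos 8,9,10,11,12,13,14,15,24,25,26,27,28,29,30,31): 1⊕0⊕1⊕1⊕0⊕1⊕0⊕1⊕0⊕1⊕1⊕0⊕0⊕1⊕1⊕1 = 0
s16 (pos 16,17,18,19,20,21,22,23,24,25,26,27,28,29,30,31): 0⊕0⊕1⊕0⊕1⊕1⊕1⊕1⊕0⊕1⊕1⊕0⊕0⊕1⊕1⊕1 = 0
Syndrome s16…s1 = 00000 → no error.

00000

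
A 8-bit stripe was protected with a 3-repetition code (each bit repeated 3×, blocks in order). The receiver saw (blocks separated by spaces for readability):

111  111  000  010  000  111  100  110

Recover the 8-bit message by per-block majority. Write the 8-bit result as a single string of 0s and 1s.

Block 1 (111): 3 ones → 1
Block 2 (111): 3 ones → 1
Block 3 (000): 0 ones → 0
Block 4 (010): 1 one → 0
Block 5 (000): 0 ones → 0
Block 6 (111): 3 ones → 1
Block 7 (100): 1 one → 0
Block 8 (110): 2 ones → 1

11000101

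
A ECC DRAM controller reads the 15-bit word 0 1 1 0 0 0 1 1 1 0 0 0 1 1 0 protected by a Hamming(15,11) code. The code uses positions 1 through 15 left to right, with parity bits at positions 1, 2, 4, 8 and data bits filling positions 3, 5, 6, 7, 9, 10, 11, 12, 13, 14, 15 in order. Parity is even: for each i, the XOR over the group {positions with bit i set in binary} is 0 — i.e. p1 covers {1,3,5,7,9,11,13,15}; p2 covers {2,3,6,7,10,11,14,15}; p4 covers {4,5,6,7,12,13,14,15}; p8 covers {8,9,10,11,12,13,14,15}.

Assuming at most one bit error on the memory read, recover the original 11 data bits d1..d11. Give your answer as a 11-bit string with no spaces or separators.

10011000110

s1 (pos 1,3,5,7,9,11,13,15): 0⊕1⊕0⊕1⊕1⊕0⊕1⊕0 = 0
s2 (pos 2,3,6,7,10,11,14,15): 1⊕1⊕0⊕1⊕0⊕0⊕1⊕0 = 0
s4 (pos 4,5,6,7,12,13,14,15): 0⊕0⊕0⊕1⊕0⊕1⊕1⊕0 = 1
s8 (pos 8,9,10,11,12,13,14,15): 1⊕1⊕0⊕0⊕0⊕1⊕1⊕0 = 0
Syndrome s8…s1 = 0100 → error at position 4.
Flip position 4: 011000111000110 → 011100111000110
Read data bits from positions 3,5,6,7,9,10,11,12,13,14,15: 10011000110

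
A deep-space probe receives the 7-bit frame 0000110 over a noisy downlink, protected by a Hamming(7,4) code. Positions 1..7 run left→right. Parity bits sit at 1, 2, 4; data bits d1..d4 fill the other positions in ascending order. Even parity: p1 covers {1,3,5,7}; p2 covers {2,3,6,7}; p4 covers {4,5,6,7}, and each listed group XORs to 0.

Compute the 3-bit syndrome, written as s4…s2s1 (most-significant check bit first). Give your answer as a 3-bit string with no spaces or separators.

011

s1 (pos 1,3,5,7): 0⊕0⊕1⊕0 = 1
s2 (pos 2,3,6,7): 0⊕0⊕1⊕0 = 1
s4 (pos 4,5,6,7): 0⊕1⊕1⊕0 = 0
Syndrome s4…s1 = 011 → error at position 3.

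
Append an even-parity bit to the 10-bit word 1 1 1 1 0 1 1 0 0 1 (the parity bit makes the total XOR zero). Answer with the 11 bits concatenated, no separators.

11110110011

XOR of the 10 data bits: 1⊕1⊕1⊕1⊕0⊕1⊕1⊕0⊕0⊕1 = 1
Parity bit = 1 (so all 11 bits XOR to 0).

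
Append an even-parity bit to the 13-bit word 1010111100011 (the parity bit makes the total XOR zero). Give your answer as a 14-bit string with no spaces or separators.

XOR of the 13 data bits: 1⊕0⊕1⊕0⊕1⊕1⊕1⊕1⊕0⊕0⊕0⊕1⊕1 = 0
Parity bit = 0 (so all 14 bits XOR to 0).

10101111000110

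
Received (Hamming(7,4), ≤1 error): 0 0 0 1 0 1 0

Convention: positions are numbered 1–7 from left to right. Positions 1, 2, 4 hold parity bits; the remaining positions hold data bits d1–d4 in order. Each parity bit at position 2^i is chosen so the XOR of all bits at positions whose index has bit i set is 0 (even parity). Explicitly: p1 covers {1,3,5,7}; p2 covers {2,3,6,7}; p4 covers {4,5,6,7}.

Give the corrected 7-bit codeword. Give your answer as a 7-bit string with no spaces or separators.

s1 (pos 1,3,5,7): 0⊕0⊕0⊕0 = 0
s2 (pos 2,3,6,7): 0⊕0⊕1⊕0 = 1
s4 (pos 4,5,6,7): 1⊕0⊕1⊕0 = 0
Syndrome s4…s1 = 010 → error at position 2.
Flip position 2: 0001010 → 0101010

0101010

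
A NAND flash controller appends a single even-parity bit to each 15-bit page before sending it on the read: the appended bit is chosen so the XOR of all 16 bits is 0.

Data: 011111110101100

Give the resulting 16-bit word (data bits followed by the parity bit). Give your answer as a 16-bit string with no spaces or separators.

XOR of the 15 data bits: 0⊕1⊕1⊕1⊕1⊕1⊕1⊕1⊕0⊕1⊕0⊕1⊕1⊕0⊕0 = 0
Parity bit = 0 (so all 16 bits XOR to 0).

0111111101011000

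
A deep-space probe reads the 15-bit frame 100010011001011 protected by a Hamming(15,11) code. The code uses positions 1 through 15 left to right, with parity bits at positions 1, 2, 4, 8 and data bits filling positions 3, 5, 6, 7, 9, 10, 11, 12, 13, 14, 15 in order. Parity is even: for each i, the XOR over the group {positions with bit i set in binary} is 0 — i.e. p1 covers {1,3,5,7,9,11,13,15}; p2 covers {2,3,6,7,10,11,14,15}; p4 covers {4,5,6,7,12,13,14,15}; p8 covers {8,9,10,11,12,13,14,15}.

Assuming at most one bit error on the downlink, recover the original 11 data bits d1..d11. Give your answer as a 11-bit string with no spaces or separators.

01001001011

s1 (pos 1,3,5,7,9,11,13,15): 1⊕0⊕1⊕0⊕1⊕0⊕0⊕1 = 0
s2 (pos 2,3,6,7,10,11,14,15): 0⊕0⊕0⊕0⊕0⊕0⊕1⊕1 = 0
s4 (pos 4,5,6,7,12,13,14,15): 0⊕1⊕0⊕0⊕1⊕0⊕1⊕1 = 0
s8 (pos 8,9,10,11,12,13,14,15): 1⊕1⊕0⊕0⊕1⊕0⊕1⊕1 = 1
Syndrome s8…s1 = 1000 → error at position 8.
Flip position 8: 100010011001011 → 100010001001011
Read data bits from positions 3,5,6,7,9,10,11,12,13,14,15: 01001001011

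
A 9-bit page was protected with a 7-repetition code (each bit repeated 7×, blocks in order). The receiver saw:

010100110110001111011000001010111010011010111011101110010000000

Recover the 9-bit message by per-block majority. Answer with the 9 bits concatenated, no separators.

001010110

Block 1 (0101001): 3 ones → 0
Block 2 (1011000): 3 ones → 0
Block 3 (1111011): 6 ones → 1
Block 4 (0000010): 1 one → 0
Block 5 (1011101): 5 ones → 1
Block 6 (0011010): 3 ones → 0
Block 7 (1110111): 6 ones → 1
Block 8 (0111001): 4 ones → 1
Block 9 (0000000): 0 ones → 0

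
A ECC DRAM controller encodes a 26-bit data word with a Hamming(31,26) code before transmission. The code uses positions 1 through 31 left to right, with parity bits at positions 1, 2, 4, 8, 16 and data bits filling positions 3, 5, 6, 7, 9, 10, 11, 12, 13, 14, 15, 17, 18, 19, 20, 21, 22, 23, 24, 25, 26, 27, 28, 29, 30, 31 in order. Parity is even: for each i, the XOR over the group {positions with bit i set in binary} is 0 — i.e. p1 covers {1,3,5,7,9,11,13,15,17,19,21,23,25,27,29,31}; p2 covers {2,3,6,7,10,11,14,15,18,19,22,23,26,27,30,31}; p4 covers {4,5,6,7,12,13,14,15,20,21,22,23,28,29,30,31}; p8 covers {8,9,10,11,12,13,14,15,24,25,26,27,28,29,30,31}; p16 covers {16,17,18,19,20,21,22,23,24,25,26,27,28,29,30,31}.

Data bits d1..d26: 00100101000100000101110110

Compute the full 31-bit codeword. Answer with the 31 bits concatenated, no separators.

1001010101010001100000101110110

Place data at non-parity positions: p1 p2 0 p4 0 1 0 p8 0 1 0 1 0 0 0 p16 1 0 0 0 0 0 1 0 1 1 1 0 1 1 0
p1 (pos 1,3,5,7,9,11,13,15,17,19,21,23,25,27,29,31): XOR of data positions = 0⊕0⊕0⊕0⊕0⊕0⊕0⊕1⊕0⊕0⊕1⊕1⊕1⊕1⊕0 = 1
p2 (pos 2,3,6,7,10,11,14,15,18,19,22,23,26,27,30,31): XOR of data positions = 0⊕1⊕0⊕1⊕0⊕0⊕0⊕0⊕0⊕0⊕1⊕1⊕1⊕1⊕0 = 0
p4 (pos 4,5,6,7,12,13,14,15,20,21,22,23,28,29,30,31): XOR of data positions = 0⊕1⊕0⊕1⊕0⊕0⊕0⊕0⊕0⊕0⊕1⊕0⊕1⊕1⊕0 = 1
p8 (pos 8,9,10,11,12,13,14,15,24,25,26,27,28,29,30,31): XOR of data positions = 0⊕1⊕0⊕1⊕0⊕0⊕0⊕0⊕1⊕1⊕1⊕0⊕1⊕1⊕0 = 1
p16 (pos 16,17,18,19,20,21,22,23,24,25,26,27,28,29,30,31): XOR of data positions = 1⊕0⊕0⊕0⊕0⊕0⊕1⊕0⊕1⊕1⊕1⊕0⊕1⊕1⊕0 = 1
Codeword: 1001010101010001100000101110110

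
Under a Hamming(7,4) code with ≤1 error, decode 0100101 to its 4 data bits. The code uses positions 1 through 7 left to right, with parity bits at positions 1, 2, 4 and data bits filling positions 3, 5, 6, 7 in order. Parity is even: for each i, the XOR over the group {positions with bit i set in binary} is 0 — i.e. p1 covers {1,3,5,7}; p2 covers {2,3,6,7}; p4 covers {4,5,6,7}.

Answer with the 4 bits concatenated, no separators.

0101

s1 (pos 1,3,5,7): 0⊕0⊕1⊕1 = 0
s2 (pos 2,3,6,7): 1⊕0⊕0⊕1 = 0
s4 (pos 4,5,6,7): 0⊕1⊕0⊕1 = 0
Syndrome s4…s1 = 000 → no error.
Read data bits from positions 3,5,6,7: 0101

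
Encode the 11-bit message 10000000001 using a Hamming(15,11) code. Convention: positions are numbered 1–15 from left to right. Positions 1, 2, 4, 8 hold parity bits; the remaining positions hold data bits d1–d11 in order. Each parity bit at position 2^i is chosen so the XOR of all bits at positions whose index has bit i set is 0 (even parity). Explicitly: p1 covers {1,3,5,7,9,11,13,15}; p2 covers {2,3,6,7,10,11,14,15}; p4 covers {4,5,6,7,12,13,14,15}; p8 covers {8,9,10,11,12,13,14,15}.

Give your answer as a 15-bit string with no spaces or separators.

Place data at non-parity positions: p1 p2 1 p4 0 0 0 p8 0 0 0 0 0 0 1
p1 (pos 1,3,5,7,9,11,13,15): XOR of data positions = 1⊕0⊕0⊕0⊕0⊕0⊕1 = 0
p2 (pos 2,3,6,7,10,11,14,15): XOR of data positions = 1⊕0⊕0⊕0⊕0⊕0⊕1 = 0
p4 (pos 4,5,6,7,12,13,14,15): XOR of data positions = 0⊕0⊕0⊕0⊕0⊕0⊕1 = 1
p8 (pos 8,9,10,11,12,13,14,15): XOR of data positions = 0⊕0⊕0⊕0⊕0⊕0⊕1 = 1
Codeword: 001100010000001

001100010000001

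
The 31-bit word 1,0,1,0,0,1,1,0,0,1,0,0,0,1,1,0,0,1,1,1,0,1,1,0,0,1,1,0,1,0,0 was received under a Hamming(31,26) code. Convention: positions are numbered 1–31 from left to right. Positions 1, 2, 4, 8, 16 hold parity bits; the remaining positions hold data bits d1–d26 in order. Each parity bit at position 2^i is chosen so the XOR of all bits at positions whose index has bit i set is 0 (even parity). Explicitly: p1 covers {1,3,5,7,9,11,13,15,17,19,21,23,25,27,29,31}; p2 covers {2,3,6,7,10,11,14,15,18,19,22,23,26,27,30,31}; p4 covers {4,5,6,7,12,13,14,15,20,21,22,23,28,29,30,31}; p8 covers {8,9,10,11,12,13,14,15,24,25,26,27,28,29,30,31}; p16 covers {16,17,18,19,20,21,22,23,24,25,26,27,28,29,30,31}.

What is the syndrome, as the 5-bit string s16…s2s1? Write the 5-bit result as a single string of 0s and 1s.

00000

s1 (pos 1,3,5,7,9,11,13,15,17,19,21,23,25,27,29,31): 1⊕1⊕0⊕1⊕0⊕0⊕0⊕1⊕0⊕1⊕0⊕1⊕0⊕1⊕1⊕0 = 0
s2 (pos 2,3,6,7,10,11,14,15,18,19,22,23,26,27,30,31): 0⊕1⊕1⊕1⊕1⊕0⊕1⊕1⊕1⊕1⊕1⊕1⊕1⊕1⊕0⊕0 = 0
s4 (pos 4,5,6,7,12,13,14,15,20,21,22,23,28,29,30,31): 0⊕0⊕1⊕1⊕0⊕0⊕1⊕1⊕1⊕0⊕1⊕1⊕0⊕1⊕0⊕0 = 0
s8 (pos 8,9,10,11,12,13,14,15,24,25,26,27,28,29,30,31): 0⊕0⊕1⊕0⊕0⊕0⊕1⊕1⊕0⊕0⊕1⊕1⊕0⊕1⊕0⊕0 = 0
s16 (pos 16,17,18,19,20,21,22,23,24,25,26,27,28,29,30,31): 0⊕0⊕1⊕1⊕1⊕0⊕1⊕1⊕0⊕0⊕1⊕1⊕0⊕1⊕0⊕0 = 0
Syndrome s16…s1 = 00000 → no error.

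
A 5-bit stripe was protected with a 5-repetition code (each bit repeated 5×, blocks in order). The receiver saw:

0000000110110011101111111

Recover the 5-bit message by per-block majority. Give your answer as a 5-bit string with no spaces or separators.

00111

Block 1 (00000): 0 ones → 0
Block 2 (00110): 2 ones → 0
Block 3 (11001): 3 ones → 1
Block 4 (11011): 4 ones → 1
Block 5 (11111): 5 ones → 1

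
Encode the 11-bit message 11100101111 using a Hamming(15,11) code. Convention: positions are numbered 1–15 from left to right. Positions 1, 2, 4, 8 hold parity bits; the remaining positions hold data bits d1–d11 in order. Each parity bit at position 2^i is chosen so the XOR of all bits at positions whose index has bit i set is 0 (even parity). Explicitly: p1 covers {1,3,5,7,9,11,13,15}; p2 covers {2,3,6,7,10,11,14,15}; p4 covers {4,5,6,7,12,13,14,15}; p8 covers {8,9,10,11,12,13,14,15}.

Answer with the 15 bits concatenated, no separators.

Place data at non-parity positions: p1 p2 1 p4 1 1 0 p8 0 1 0 1 1 1 1
p1 (pos 1,3,5,7,9,11,13,15): XOR of data positions = 1⊕1⊕0⊕0⊕0⊕1⊕1 = 0
p2 (pos 2,3,6,7,10,11,14,15): XOR of data positions = 1⊕1⊕0⊕1⊕0⊕1⊕1 = 1
p4 (pos 4,5,6,7,12,13,14,15): XOR of data positions = 1⊕1⊕0⊕1⊕1⊕1⊕1 = 0
p8 (pos 8,9,10,11,12,13,14,15): XOR of data positions = 0⊕1⊕0⊕1⊕1⊕1⊕1 = 1
Codeword: 011011010101111

011011010101111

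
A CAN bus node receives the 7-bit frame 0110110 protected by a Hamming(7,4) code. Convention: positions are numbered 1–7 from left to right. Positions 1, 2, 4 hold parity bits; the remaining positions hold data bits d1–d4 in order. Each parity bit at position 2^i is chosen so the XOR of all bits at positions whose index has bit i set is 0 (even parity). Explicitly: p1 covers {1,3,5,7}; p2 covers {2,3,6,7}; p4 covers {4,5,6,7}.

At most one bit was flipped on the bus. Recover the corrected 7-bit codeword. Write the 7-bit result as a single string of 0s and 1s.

s1 (pos 1,3,5,7): 0⊕1⊕1⊕0 = 0
s2 (pos 2,3,6,7): 1⊕1⊕1⊕0 = 1
s4 (pos 4,5,6,7): 0⊕1⊕1⊕0 = 0
Syndrome s4…s1 = 010 → error at position 2.
Flip position 2: 0110110 → 0010110

0010110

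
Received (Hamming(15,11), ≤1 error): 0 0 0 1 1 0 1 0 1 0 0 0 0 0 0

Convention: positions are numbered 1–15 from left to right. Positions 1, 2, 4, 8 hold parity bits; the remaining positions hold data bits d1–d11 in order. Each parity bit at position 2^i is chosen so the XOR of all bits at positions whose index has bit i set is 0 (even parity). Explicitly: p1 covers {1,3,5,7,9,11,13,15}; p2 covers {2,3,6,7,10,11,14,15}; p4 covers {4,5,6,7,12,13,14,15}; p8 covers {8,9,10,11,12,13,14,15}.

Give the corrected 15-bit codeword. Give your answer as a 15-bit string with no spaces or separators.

000110101000001

s1 (pos 1,3,5,7,9,11,13,15): 0⊕0⊕1⊕1⊕1⊕0⊕0⊕0 = 1
s2 (pos 2,3,6,7,10,11,14,15): 0⊕0⊕0⊕1⊕0⊕0⊕0⊕0 = 1
s4 (pos 4,5,6,7,12,13,14,15): 1⊕1⊕0⊕1⊕0⊕0⊕0⊕0 = 1
s8 (pos 8,9,10,11,12,13,14,15): 0⊕1⊕0⊕0⊕0⊕0⊕0⊕0 = 1
Syndrome s8…s1 = 1111 → error at position 15.
Flip position 15: 000110101000000 → 000110101000001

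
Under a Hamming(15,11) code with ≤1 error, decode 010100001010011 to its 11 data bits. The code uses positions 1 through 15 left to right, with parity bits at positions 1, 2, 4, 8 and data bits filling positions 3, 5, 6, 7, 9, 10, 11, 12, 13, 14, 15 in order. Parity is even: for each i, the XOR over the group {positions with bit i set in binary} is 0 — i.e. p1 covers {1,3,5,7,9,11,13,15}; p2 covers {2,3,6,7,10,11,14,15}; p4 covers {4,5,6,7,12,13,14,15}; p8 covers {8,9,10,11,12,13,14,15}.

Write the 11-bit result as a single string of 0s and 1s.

01001010011

s1 (pos 1,3,5,7,9,11,13,15): 0⊕0⊕0⊕0⊕1⊕1⊕0⊕1 = 1
s2 (pos 2,3,6,7,10,11,14,15): 1⊕0⊕0⊕0⊕0⊕1⊕1⊕1 = 0
s4 (pos 4,5,6,7,12,13,14,15): 1⊕0⊕0⊕0⊕0⊕0⊕1⊕1 = 1
s8 (pos 8,9,10,11,12,13,14,15): 0⊕1⊕0⊕1⊕0⊕0⊕1⊕1 = 0
Syndrome s8…s1 = 0101 → error at position 5.
Flip position 5: 010100001010011 → 010110001010011
Read data bits from positions 3,5,6,7,9,10,11,12,13,14,15: 01001010011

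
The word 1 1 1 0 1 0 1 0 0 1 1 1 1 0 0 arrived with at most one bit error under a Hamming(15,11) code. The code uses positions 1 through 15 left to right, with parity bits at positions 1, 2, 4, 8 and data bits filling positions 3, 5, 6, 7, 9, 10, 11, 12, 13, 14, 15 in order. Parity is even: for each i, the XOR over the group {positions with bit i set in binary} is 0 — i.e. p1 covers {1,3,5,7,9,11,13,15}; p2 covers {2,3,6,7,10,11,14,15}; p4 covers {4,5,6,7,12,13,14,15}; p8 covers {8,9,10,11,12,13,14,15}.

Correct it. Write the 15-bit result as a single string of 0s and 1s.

s1 (pos 1,3,5,7,9,11,13,15): 1⊕1⊕1⊕1⊕0⊕1⊕1⊕0 = 0
s2 (pos 2,3,6,7,10,11,14,15): 1⊕1⊕0⊕1⊕1⊕1⊕0⊕0 = 1
s4 (pos 4,5,6,7,12,13,14,15): 0⊕1⊕0⊕1⊕1⊕1⊕0⊕0 = 0
s8 (pos 8,9,10,11,12,13,14,15): 0⊕0⊕1⊕1⊕1⊕1⊕0⊕0 = 0
Syndrome s8…s1 = 0010 → error at position 2.
Flip position 2: 111010100111100 → 101010100111100

101010100111100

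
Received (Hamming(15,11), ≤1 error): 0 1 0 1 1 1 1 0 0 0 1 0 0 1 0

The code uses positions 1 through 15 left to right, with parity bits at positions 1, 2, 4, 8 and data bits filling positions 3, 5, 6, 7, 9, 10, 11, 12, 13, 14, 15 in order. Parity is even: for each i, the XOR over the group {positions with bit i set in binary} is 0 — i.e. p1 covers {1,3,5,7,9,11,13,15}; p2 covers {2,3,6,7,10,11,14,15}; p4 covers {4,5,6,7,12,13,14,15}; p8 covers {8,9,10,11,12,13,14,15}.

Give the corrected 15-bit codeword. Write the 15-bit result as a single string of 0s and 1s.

010111000010010

s1 (pos 1,3,5,7,9,11,13,15): 0⊕0⊕1⊕1⊕0⊕1⊕0⊕0 = 1
s2 (pos 2,3,6,7,10,11,14,15): 1⊕0⊕1⊕1⊕0⊕1⊕1⊕0 = 1
s4 (pos 4,5,6,7,12,13,14,15): 1⊕1⊕1⊕1⊕0⊕0⊕1⊕0 = 1
s8 (pos 8,9,10,11,12,13,14,15): 0⊕0⊕0⊕1⊕0⊕0⊕1⊕0 = 0
Syndrome s8…s1 = 0111 → error at position 7.
Flip position 7: 010111100010010 → 010111000010010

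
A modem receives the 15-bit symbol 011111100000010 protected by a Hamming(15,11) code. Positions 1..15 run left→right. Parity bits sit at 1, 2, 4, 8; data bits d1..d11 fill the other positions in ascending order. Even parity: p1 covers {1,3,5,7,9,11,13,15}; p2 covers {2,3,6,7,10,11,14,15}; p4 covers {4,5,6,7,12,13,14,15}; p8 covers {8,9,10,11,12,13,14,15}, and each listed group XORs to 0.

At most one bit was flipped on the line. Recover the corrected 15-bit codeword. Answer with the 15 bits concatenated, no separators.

s1 (pos 1,3,5,7,9,11,13,15): 0⊕1⊕1⊕1⊕0⊕0⊕0⊕0 = 1
s2 (pos 2,3,6,7,10,11,14,15): 1⊕1⊕1⊕1⊕0⊕0⊕1⊕0 = 1
s4 (pos 4,5,6,7,12,13,14,15): 1⊕1⊕1⊕1⊕0⊕0⊕1⊕0 = 1
s8 (pos 8,9,10,11,12,13,14,15): 0⊕0⊕0⊕0⊕0⊕0⊕1⊕0 = 1
Syndrome s8…s1 = 1111 → error at position 15.
Flip position 15: 011111100000010 → 011111100000011

011111100000011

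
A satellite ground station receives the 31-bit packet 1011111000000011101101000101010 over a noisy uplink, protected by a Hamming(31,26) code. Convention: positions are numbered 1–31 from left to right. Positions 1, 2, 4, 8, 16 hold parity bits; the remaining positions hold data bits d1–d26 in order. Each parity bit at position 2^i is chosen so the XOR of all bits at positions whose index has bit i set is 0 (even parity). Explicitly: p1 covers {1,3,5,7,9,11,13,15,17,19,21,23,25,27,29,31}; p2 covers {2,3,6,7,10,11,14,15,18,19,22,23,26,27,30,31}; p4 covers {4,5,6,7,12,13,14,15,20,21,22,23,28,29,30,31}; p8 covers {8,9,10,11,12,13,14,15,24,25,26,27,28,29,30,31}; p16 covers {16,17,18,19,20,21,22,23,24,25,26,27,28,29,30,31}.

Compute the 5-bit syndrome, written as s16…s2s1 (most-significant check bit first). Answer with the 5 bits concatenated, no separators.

00101

s1 (pos 1,3,5,7,9,11,13,15,17,19,21,23,25,27,29,31): 1⊕1⊕1⊕1⊕0⊕0⊕0⊕1⊕1⊕1⊕0⊕0⊕0⊕0⊕0⊕0 = 1
s2 (pos 2,3,6,7,10,11,14,15,18,19,22,23,26,27,30,31): 0⊕1⊕1⊕1⊕0⊕0⊕0⊕1⊕0⊕1⊕1⊕0⊕1⊕0⊕1⊕0 = 0
s4 (pos 4,5,6,7,12,13,14,15,20,21,22,23,28,29,30,31): 1⊕1⊕1⊕1⊕0⊕0⊕0⊕1⊕1⊕0⊕1⊕0⊕1⊕0⊕1⊕0 = 1
s8 (pos 8,9,10,11,12,13,14,15,24,25,26,27,28,29,30,31): 0⊕0⊕0⊕0⊕0⊕0⊕0⊕1⊕0⊕0⊕1⊕0⊕1⊕0⊕1⊕0 = 0
s16 (pos 16,17,18,19,20,21,22,23,24,25,26,27,28,29,30,31): 1⊕1⊕0⊕1⊕1⊕0⊕1⊕0⊕0⊕0⊕1⊕0⊕1⊕0⊕1⊕0 = 0
Syndrome s16…s1 = 00101 → error at position 5.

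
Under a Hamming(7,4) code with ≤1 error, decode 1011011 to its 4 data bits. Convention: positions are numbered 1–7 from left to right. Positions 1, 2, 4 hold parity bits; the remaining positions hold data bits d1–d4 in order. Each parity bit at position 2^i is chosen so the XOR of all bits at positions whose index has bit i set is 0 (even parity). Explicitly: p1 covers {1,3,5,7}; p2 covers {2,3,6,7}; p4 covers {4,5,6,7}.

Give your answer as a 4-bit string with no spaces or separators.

1010

s1 (pos 1,3,5,7): 1⊕1⊕0⊕1 = 1
s2 (pos 2,3,6,7): 0⊕1⊕1⊕1 = 1
s4 (pos 4,5,6,7): 1⊕0⊕1⊕1 = 1
Syndrome s4…s1 = 111 → error at position 7.
Flip position 7: 1011011 → 1011010
Read data bits from positions 3,5,6,7: 1010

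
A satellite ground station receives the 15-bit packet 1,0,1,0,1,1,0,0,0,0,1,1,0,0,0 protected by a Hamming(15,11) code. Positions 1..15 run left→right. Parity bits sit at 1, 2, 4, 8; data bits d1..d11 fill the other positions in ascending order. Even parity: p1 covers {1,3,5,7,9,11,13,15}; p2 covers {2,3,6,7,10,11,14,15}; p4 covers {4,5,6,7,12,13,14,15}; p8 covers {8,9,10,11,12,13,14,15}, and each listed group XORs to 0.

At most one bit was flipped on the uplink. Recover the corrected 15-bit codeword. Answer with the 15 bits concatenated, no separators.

s1 (pos 1,3,5,7,9,11,13,15): 1⊕1⊕1⊕0⊕0⊕1⊕0⊕0 = 0
s2 (pos 2,3,6,7,10,11,14,15): 0⊕1⊕1⊕0⊕0⊕1⊕0⊕0 = 1
s4 (pos 4,5,6,7,12,13,14,15): 0⊕1⊕1⊕0⊕1⊕0⊕0⊕0 = 1
s8 (pos 8,9,10,11,12,13,14,15): 0⊕0⊕0⊕1⊕1⊕0⊕0⊕0 = 0
Syndrome s8…s1 = 0110 → error at position 6.
Flip position 6: 101011000011000 → 101010000011000

101010000011000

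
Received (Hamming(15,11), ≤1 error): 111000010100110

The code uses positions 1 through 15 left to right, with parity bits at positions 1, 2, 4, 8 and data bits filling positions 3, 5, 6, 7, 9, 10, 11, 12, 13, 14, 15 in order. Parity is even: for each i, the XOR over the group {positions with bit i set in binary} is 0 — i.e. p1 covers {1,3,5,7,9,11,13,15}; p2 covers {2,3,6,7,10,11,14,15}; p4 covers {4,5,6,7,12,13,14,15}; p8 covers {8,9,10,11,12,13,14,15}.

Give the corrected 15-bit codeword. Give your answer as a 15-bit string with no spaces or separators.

s1 (pos 1,3,5,7,9,11,13,15): 1⊕1⊕0⊕0⊕0⊕0⊕1⊕0 = 1
s2 (pos 2,3,6,7,10,11,14,15): 1⊕1⊕0⊕0⊕1⊕0⊕1⊕0 = 0
s4 (pos 4,5,6,7,12,13,14,15): 0⊕0⊕0⊕0⊕0⊕1⊕1⊕0 = 0
s8 (pos 8,9,10,11,12,13,14,15): 1⊕0⊕1⊕0⊕0⊕1⊕1⊕0 = 0
Syndrome s8…s1 = 0001 → error at position 1.
Flip position 1: 111000010100110 → 011000010100110

011000010100110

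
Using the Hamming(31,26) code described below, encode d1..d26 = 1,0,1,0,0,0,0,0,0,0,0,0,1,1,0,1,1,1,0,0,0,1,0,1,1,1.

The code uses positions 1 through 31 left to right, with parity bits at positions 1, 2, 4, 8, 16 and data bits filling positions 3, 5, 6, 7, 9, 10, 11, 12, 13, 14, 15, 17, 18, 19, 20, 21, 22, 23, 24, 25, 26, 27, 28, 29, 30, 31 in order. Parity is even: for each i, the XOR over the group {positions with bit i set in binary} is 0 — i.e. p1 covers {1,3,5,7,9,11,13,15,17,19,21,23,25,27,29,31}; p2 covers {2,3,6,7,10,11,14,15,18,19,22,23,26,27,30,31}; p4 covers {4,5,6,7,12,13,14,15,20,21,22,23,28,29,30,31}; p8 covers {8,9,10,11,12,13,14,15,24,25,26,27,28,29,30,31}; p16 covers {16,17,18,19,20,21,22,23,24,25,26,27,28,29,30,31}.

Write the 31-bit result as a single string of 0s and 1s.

1111010000000001011011100010111

Place data at non-parity positions: p1 p2 1 p4 0 1 0 p8 0 0 0 0 0 0 0 p16 0 1 1 0 1 1 1 0 0 0 1 0 1 1 1
p1 (pos 1,3,5,7,9,11,13,15,17,19,21,23,25,27,29,31): XOR of data positions = 1⊕0⊕0⊕0⊕0⊕0⊕0⊕0⊕1⊕1⊕1⊕0⊕1⊕1⊕1 = 1
p2 (pos 2,3,6,7,10,11,14,15,18,19,22,23,26,27,30,31): XOR of data positions = 1⊕1⊕0⊕0⊕0⊕0⊕0⊕1⊕1⊕1⊕1⊕0⊕1⊕1⊕1 = 1
p4 (pos 4,5,6,7,12,13,14,15,20,21,22,23,28,29,30,31): XOR of data positions = 0⊕1⊕0⊕0⊕0⊕0⊕0⊕0⊕1⊕1⊕1⊕0⊕1⊕1⊕1 = 1
p8 (pos 8,9,10,11,12,13,14,15,24,25,26,27,28,29,30,31): XOR of data positions = 0⊕0⊕0⊕0⊕0⊕0⊕0⊕0⊕0⊕0⊕1⊕0⊕1⊕1⊕1 = 0
p16 (pos 16,17,18,19,20,21,22,23,24,25,26,27,28,29,30,31): XOR of data positions = 0⊕1⊕1⊕0⊕1⊕1⊕1⊕0⊕0⊕0⊕1⊕0⊕1⊕1⊕1 = 1
Codeword: 1111010000000001011011100010111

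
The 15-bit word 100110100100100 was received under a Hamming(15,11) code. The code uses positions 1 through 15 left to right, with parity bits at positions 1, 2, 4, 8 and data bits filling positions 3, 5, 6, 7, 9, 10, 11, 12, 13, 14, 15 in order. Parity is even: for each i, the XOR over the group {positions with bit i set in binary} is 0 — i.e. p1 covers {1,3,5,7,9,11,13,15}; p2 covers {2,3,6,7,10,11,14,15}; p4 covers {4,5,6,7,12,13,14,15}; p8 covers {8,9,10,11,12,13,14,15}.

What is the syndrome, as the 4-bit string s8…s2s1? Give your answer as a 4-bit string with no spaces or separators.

0000

s1 (pos 1,3,5,7,9,11,13,15): 1⊕0⊕1⊕1⊕0⊕0⊕1⊕0 = 0
s2 (pos 2,3,6,7,10,11,14,15): 0⊕0⊕0⊕1⊕1⊕0⊕0⊕0 = 0
s4 (pos 4,5,6,7,12,13,14,15): 1⊕1⊕0⊕1⊕0⊕1⊕0⊕0 = 0
s8 (pos 8,9,10,11,12,13,14,15): 0⊕0⊕1⊕0⊕0⊕1⊕0⊕0 = 0
Syndrome s8…s1 = 0000 → no error.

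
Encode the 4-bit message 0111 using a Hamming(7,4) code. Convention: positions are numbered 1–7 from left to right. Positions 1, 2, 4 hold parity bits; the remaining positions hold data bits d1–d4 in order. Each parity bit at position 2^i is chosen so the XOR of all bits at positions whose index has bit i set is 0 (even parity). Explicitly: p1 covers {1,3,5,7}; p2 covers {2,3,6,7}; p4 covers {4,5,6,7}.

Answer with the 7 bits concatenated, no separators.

Place data at non-parity positions: p1 p2 0 p4 1 1 1
p1 (pos 1,3,5,7): XOR of data positions = 0⊕1⊕1 = 0
p2 (pos 2,3,6,7): XOR of data positions = 0⊕1⊕1 = 0
p4 (pos 4,5,6,7): XOR of data positions = 1⊕1⊕1 = 1
Codeword: 0001111

0001111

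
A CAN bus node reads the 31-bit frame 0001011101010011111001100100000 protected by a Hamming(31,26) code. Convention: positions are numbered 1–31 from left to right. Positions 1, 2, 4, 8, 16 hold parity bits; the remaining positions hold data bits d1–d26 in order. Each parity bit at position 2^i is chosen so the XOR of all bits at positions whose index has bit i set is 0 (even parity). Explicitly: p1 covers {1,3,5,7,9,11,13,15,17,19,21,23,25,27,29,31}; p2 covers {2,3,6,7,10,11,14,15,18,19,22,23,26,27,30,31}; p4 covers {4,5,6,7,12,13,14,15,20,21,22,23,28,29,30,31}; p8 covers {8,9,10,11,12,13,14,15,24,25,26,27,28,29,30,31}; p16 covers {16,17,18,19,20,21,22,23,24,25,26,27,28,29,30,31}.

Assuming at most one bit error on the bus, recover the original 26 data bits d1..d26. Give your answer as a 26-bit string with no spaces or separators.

00110101001111001100100001

s1 (pos 1,3,5,7,9,11,13,15,17,19,21,23,25,27,29,31): 0⊕0⊕0⊕1⊕0⊕0⊕0⊕1⊕1⊕1⊕0⊕1⊕0⊕0⊕0⊕0 = 1
s2 (pos 2,3,6,7,10,11,14,15,18,19,22,23,26,27,30,31): 0⊕0⊕1⊕1⊕1⊕0⊕0⊕1⊕1⊕1⊕1⊕1⊕1⊕0⊕0⊕0 = 1
s4 (pos 4,5,6,7,12,13,14,15,20,21,22,23,28,29,30,31): 1⊕0⊕1⊕1⊕1⊕0⊕0⊕1⊕0⊕0⊕1⊕1⊕0⊕0⊕0⊕0 = 1
s8 (pos 8,9,10,11,12,13,14,15,24,25,26,27,28,29,30,31): 1⊕0⊕1⊕0⊕1⊕0⊕0⊕1⊕0⊕0⊕1⊕0⊕0⊕0⊕0⊕0 = 1
s16 (pos 16,17,18,19,20,21,22,23,24,25,26,27,28,29,30,31): 1⊕1⊕1⊕1⊕0⊕0⊕1⊕1⊕0⊕0⊕1⊕0⊕0⊕0⊕0⊕0 = 1
Syndrome s16…s1 = 11111 → error at position 31.
Flip position 31: 0001011101010011111001100100000 → 0001011101010011111001100100001
Read data bits from positions 3,5,6,7,9,10,11,12,13,14,15,17,18,19,20,21,22,23,24,25,26,27,28,29,30,31: 00110101001111001100100001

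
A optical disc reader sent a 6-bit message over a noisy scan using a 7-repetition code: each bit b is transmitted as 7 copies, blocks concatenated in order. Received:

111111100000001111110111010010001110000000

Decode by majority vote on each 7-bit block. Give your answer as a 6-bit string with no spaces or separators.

101110

Block 1 (1111111): 7 ones → 1
Block 2 (0000000): 0 ones → 0
Block 3 (1111110): 6 ones → 1
Block 4 (1110100): 4 ones → 1
Block 5 (1000111): 4 ones → 1
Block 6 (0000000): 0 ones → 0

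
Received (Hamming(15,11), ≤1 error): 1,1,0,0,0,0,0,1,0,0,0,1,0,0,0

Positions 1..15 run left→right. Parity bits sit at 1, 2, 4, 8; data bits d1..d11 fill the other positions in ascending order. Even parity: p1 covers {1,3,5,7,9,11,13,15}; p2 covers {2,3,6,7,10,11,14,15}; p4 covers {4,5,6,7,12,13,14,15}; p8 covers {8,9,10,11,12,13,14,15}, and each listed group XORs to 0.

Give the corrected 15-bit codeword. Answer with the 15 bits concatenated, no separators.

s1 (pos 1,3,5,7,9,11,13,15): 1⊕0⊕0⊕0⊕0⊕0⊕0⊕0 = 1
s2 (pos 2,3,6,7,10,11,14,15): 1⊕0⊕0⊕0⊕0⊕0⊕0⊕0 = 1
s4 (pos 4,5,6,7,12,13,14,15): 0⊕0⊕0⊕0⊕1⊕0⊕0⊕0 = 1
s8 (pos 8,9,10,11,12,13,14,15): 1⊕0⊕0⊕0⊕1⊕0⊕0⊕0 = 0
Syndrome s8…s1 = 0111 → error at position 7.
Flip position 7: 110000010001000 → 110000110001000

110000110001000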